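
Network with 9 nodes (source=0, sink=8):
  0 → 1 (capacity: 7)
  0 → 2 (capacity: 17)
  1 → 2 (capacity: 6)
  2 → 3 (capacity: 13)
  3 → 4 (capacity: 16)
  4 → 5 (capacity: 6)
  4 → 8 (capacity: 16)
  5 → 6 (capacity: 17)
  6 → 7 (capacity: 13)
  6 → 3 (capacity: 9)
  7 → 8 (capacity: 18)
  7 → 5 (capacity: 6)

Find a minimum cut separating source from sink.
Min cut value = 13, edges: (2,3)

Min cut value: 13
Partition: S = [0, 1, 2], T = [3, 4, 5, 6, 7, 8]
Cut edges: (2,3)

By max-flow min-cut theorem, max flow = min cut = 13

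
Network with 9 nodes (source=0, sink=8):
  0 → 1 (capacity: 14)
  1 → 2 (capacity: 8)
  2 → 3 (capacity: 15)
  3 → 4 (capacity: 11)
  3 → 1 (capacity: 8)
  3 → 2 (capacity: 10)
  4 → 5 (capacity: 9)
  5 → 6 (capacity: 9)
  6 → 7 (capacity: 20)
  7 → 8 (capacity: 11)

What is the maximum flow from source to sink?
Maximum flow = 8

Max flow: 8

Flow assignment:
  0 → 1: 8/14
  1 → 2: 8/8
  2 → 3: 8/15
  3 → 4: 8/11
  4 → 5: 8/9
  5 → 6: 8/9
  6 → 7: 8/20
  7 → 8: 8/11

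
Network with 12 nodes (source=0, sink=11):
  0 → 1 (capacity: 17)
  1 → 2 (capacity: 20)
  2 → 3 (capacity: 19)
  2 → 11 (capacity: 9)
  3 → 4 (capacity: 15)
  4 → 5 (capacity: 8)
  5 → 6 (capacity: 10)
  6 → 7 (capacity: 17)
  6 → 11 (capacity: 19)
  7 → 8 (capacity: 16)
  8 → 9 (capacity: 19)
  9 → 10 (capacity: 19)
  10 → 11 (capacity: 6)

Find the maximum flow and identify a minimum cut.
Max flow = 17, Min cut edges: (2,11), (4,5)

Maximum flow: 17
Minimum cut: (2,11), (4,5)
Partition: S = [0, 1, 2, 3, 4], T = [5, 6, 7, 8, 9, 10, 11]

Max-flow min-cut theorem verified: both equal 17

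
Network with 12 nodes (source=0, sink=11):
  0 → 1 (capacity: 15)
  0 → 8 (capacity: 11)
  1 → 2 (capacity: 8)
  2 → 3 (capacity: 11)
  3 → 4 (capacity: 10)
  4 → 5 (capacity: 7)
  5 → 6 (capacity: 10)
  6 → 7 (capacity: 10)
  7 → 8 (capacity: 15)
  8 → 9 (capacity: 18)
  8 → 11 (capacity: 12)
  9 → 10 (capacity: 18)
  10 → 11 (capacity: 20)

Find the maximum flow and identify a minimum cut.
Max flow = 18, Min cut edges: (0,8), (4,5)

Maximum flow: 18
Minimum cut: (0,8), (4,5)
Partition: S = [0, 1, 2, 3, 4], T = [5, 6, 7, 8, 9, 10, 11]

Max-flow min-cut theorem verified: both equal 18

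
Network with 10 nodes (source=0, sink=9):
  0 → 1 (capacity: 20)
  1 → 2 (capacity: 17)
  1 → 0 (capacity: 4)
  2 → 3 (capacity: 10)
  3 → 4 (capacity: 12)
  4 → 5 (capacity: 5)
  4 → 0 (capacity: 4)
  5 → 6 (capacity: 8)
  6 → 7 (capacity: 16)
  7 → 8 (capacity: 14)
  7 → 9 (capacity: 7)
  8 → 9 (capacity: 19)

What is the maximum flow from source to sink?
Maximum flow = 5

Max flow: 5

Flow assignment:
  0 → 1: 9/20
  1 → 2: 9/17
  2 → 3: 9/10
  3 → 4: 9/12
  4 → 5: 5/5
  4 → 0: 4/4
  5 → 6: 5/8
  6 → 7: 5/16
  7 → 9: 5/7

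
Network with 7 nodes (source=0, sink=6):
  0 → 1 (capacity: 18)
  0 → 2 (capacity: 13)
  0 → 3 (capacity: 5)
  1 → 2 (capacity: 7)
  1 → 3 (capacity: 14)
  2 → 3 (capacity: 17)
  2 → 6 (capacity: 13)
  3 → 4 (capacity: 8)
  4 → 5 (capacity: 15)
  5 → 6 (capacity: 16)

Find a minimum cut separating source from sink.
Min cut value = 21, edges: (2,6), (3,4)

Min cut value: 21
Partition: S = [0, 1, 2, 3], T = [4, 5, 6]
Cut edges: (2,6), (3,4)

By max-flow min-cut theorem, max flow = min cut = 21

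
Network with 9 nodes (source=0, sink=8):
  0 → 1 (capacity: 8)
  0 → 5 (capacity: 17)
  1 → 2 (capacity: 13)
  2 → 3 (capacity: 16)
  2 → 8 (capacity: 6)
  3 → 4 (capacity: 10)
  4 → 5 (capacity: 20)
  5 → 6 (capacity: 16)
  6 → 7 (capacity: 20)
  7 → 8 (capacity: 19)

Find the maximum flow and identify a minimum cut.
Max flow = 22, Min cut edges: (2,8), (5,6)

Maximum flow: 22
Minimum cut: (2,8), (5,6)
Partition: S = [0, 1, 2, 3, 4, 5], T = [6, 7, 8]

Max-flow min-cut theorem verified: both equal 22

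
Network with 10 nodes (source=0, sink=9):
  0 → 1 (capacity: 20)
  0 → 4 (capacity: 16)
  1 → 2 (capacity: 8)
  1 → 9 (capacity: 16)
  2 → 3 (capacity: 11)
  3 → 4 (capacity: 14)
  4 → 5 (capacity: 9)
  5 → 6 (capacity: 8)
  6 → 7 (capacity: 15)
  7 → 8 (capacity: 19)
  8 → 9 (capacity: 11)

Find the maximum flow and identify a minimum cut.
Max flow = 24, Min cut edges: (1,9), (5,6)

Maximum flow: 24
Minimum cut: (1,9), (5,6)
Partition: S = [0, 1, 2, 3, 4, 5], T = [6, 7, 8, 9]

Max-flow min-cut theorem verified: both equal 24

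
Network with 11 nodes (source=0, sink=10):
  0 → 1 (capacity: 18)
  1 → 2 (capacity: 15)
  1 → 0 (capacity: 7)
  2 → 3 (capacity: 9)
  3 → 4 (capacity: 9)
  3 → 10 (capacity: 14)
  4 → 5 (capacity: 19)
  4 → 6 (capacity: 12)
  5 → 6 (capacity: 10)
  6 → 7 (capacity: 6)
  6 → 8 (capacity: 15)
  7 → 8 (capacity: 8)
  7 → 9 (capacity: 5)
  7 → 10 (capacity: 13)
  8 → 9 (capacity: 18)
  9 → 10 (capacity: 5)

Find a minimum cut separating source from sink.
Min cut value = 9, edges: (2,3)

Min cut value: 9
Partition: S = [0, 1, 2], T = [3, 4, 5, 6, 7, 8, 9, 10]
Cut edges: (2,3)

By max-flow min-cut theorem, max flow = min cut = 9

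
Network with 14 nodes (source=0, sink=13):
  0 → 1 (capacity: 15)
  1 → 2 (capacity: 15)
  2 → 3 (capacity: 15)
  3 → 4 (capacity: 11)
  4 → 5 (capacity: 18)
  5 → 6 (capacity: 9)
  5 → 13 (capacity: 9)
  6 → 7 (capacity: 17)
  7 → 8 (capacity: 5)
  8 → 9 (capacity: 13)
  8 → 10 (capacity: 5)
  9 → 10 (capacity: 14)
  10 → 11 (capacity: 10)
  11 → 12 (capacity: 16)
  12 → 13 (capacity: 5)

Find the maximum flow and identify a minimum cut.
Max flow = 11, Min cut edges: (3,4)

Maximum flow: 11
Minimum cut: (3,4)
Partition: S = [0, 1, 2, 3], T = [4, 5, 6, 7, 8, 9, 10, 11, 12, 13]

Max-flow min-cut theorem verified: both equal 11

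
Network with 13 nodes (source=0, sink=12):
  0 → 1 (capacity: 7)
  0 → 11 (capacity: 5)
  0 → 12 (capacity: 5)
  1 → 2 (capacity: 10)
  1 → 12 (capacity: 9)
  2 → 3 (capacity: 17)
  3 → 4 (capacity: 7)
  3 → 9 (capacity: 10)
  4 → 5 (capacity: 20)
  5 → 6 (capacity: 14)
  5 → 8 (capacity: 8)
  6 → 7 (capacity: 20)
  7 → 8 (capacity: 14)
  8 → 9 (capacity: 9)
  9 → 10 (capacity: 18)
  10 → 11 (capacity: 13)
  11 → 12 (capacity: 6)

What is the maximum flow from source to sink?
Maximum flow = 17

Max flow: 17

Flow assignment:
  0 → 1: 7/7
  0 → 11: 5/5
  0 → 12: 5/5
  1 → 12: 7/9
  11 → 12: 5/6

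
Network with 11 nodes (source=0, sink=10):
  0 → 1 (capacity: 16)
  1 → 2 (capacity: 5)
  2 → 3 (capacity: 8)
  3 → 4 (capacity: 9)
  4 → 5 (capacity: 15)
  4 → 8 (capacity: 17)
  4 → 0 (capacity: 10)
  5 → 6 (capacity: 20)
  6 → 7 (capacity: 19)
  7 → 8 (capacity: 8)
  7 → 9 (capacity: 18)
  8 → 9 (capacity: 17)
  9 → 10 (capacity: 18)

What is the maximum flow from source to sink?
Maximum flow = 5

Max flow: 5

Flow assignment:
  0 → 1: 5/16
  1 → 2: 5/5
  2 → 3: 5/8
  3 → 4: 5/9
  4 → 8: 5/17
  8 → 9: 5/17
  9 → 10: 5/18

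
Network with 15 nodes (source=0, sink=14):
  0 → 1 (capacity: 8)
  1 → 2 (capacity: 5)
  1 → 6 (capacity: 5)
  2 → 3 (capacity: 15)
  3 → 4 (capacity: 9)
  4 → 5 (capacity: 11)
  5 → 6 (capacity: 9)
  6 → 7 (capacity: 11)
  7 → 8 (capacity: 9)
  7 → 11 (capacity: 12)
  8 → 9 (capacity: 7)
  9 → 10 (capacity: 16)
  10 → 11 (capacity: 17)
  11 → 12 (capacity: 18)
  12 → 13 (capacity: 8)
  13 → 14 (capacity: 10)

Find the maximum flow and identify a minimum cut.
Max flow = 8, Min cut edges: (12,13)

Maximum flow: 8
Minimum cut: (12,13)
Partition: S = [0, 1, 2, 3, 4, 5, 6, 7, 8, 9, 10, 11, 12], T = [13, 14]

Max-flow min-cut theorem verified: both equal 8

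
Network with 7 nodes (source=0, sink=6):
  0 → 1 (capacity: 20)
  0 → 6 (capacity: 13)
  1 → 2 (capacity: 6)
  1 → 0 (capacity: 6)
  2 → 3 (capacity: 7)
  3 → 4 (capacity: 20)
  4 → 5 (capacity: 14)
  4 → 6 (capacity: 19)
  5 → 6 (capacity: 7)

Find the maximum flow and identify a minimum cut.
Max flow = 19, Min cut edges: (0,6), (1,2)

Maximum flow: 19
Minimum cut: (0,6), (1,2)
Partition: S = [0, 1], T = [2, 3, 4, 5, 6]

Max-flow min-cut theorem verified: both equal 19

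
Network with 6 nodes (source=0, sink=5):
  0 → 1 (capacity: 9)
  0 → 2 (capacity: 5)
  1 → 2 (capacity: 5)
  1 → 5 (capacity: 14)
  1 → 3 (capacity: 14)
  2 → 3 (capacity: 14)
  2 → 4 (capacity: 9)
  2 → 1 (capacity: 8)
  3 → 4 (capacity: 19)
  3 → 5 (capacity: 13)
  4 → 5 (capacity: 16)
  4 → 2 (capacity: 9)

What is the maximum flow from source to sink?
Maximum flow = 14

Max flow: 14

Flow assignment:
  0 → 1: 9/9
  0 → 2: 5/5
  1 → 5: 14/14
  2 → 1: 5/8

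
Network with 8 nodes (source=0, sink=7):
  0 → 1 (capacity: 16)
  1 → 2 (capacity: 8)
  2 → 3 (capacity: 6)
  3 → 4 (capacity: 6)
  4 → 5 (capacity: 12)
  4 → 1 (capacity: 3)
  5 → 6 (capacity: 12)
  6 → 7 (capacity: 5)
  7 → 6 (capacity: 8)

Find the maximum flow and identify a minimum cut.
Max flow = 5, Min cut edges: (6,7)

Maximum flow: 5
Minimum cut: (6,7)
Partition: S = [0, 1, 2, 3, 4, 5, 6], T = [7]

Max-flow min-cut theorem verified: both equal 5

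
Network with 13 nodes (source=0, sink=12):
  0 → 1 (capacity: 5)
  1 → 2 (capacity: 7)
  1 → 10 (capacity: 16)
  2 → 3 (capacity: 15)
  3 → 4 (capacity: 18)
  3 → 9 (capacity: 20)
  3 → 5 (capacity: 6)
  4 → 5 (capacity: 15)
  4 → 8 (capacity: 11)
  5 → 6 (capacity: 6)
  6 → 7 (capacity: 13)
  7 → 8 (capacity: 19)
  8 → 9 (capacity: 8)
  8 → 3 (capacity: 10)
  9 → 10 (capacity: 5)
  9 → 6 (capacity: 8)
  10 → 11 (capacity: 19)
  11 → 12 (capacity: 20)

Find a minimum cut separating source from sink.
Min cut value = 5, edges: (0,1)

Min cut value: 5
Partition: S = [0], T = [1, 2, 3, 4, 5, 6, 7, 8, 9, 10, 11, 12]
Cut edges: (0,1)

By max-flow min-cut theorem, max flow = min cut = 5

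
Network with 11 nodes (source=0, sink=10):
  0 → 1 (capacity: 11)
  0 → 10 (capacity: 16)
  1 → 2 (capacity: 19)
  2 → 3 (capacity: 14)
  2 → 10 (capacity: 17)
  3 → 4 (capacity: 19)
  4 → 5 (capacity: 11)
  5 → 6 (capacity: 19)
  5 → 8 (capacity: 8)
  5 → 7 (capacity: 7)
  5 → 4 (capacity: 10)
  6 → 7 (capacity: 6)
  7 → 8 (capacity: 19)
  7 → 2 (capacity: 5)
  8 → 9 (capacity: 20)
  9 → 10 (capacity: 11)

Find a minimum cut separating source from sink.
Min cut value = 27, edges: (0,1), (0,10)

Min cut value: 27
Partition: S = [0], T = [1, 2, 3, 4, 5, 6, 7, 8, 9, 10]
Cut edges: (0,1), (0,10)

By max-flow min-cut theorem, max flow = min cut = 27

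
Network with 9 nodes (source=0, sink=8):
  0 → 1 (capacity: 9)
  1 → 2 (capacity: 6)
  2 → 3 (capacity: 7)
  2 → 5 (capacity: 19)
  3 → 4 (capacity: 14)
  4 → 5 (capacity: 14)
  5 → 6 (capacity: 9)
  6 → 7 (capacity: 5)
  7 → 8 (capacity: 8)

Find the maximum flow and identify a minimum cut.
Max flow = 5, Min cut edges: (6,7)

Maximum flow: 5
Minimum cut: (6,7)
Partition: S = [0, 1, 2, 3, 4, 5, 6], T = [7, 8]

Max-flow min-cut theorem verified: both equal 5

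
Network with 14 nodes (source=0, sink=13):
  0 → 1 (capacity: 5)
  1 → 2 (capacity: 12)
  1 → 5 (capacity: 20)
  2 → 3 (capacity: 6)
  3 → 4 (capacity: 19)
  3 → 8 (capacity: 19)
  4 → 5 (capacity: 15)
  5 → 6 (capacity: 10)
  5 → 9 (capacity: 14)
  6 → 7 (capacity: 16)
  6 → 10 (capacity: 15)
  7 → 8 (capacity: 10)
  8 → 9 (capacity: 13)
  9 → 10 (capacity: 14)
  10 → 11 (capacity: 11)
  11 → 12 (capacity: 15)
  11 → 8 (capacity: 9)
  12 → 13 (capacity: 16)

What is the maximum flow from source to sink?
Maximum flow = 5

Max flow: 5

Flow assignment:
  0 → 1: 5/5
  1 → 5: 5/20
  5 → 6: 5/10
  6 → 10: 5/15
  10 → 11: 5/11
  11 → 12: 5/15
  12 → 13: 5/16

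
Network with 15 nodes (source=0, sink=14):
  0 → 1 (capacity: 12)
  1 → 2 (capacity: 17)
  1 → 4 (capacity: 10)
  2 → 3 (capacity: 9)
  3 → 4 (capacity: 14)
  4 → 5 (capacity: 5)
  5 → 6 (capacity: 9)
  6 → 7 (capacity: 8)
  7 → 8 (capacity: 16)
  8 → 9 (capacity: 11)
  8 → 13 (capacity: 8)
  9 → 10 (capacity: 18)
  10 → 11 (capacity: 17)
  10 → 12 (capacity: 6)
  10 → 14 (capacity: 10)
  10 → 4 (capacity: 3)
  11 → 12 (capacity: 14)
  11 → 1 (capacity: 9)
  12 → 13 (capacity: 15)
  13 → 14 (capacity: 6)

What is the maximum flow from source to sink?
Maximum flow = 5

Max flow: 5

Flow assignment:
  0 → 1: 5/12
  1 → 2: 2/17
  1 → 4: 3/10
  2 → 3: 2/9
  3 → 4: 2/14
  4 → 5: 5/5
  5 → 6: 5/9
  6 → 7: 5/8
  7 → 8: 5/16
  8 → 13: 5/8
  13 → 14: 5/6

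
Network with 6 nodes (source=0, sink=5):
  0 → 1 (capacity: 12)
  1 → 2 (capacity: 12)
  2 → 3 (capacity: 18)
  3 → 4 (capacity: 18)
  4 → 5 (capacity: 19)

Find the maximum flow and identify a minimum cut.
Max flow = 12, Min cut edges: (1,2)

Maximum flow: 12
Minimum cut: (1,2)
Partition: S = [0, 1], T = [2, 3, 4, 5]

Max-flow min-cut theorem verified: both equal 12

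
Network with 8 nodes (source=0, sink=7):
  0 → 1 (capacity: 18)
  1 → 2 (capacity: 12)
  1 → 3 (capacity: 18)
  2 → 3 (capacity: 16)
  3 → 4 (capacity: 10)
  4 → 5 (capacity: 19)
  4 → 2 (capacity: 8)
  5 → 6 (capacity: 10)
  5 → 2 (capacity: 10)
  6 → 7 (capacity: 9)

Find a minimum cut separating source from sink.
Min cut value = 9, edges: (6,7)

Min cut value: 9
Partition: S = [0, 1, 2, 3, 4, 5, 6], T = [7]
Cut edges: (6,7)

By max-flow min-cut theorem, max flow = min cut = 9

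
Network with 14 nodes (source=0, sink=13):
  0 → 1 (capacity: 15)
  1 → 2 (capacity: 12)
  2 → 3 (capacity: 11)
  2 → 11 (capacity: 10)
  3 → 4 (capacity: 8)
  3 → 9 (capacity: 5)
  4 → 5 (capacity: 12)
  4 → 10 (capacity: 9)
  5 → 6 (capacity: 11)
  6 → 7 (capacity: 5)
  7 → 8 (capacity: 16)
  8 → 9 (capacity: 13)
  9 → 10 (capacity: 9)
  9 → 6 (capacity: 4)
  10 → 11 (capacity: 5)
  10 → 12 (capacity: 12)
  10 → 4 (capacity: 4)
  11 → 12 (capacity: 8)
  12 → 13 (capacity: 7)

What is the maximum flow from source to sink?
Maximum flow = 7

Max flow: 7

Flow assignment:
  0 → 1: 7/15
  1 → 2: 7/12
  2 → 3: 4/11
  2 → 11: 3/10
  3 → 4: 4/8
  4 → 10: 4/9
  10 → 11: 4/5
  11 → 12: 7/8
  12 → 13: 7/7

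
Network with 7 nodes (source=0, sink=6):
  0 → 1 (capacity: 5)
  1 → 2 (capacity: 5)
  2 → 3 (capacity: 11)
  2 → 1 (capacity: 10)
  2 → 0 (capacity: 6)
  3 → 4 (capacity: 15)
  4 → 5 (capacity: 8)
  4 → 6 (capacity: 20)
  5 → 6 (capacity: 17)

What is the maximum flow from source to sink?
Maximum flow = 5

Max flow: 5

Flow assignment:
  0 → 1: 5/5
  1 → 2: 5/5
  2 → 3: 5/11
  3 → 4: 5/15
  4 → 6: 5/20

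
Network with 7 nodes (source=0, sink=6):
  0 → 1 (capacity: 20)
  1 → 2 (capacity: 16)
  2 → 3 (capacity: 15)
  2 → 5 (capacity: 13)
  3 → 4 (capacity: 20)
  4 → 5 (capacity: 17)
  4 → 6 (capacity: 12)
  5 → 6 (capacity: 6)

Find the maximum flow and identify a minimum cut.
Max flow = 16, Min cut edges: (1,2)

Maximum flow: 16
Minimum cut: (1,2)
Partition: S = [0, 1], T = [2, 3, 4, 5, 6]

Max-flow min-cut theorem verified: both equal 16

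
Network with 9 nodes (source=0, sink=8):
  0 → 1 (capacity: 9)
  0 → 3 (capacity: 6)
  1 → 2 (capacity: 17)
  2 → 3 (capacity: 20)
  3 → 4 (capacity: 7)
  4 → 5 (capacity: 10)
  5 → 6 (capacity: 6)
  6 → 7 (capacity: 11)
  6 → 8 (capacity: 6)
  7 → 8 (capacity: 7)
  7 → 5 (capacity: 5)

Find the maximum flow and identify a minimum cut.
Max flow = 6, Min cut edges: (5,6)

Maximum flow: 6
Minimum cut: (5,6)
Partition: S = [0, 1, 2, 3, 4, 5], T = [6, 7, 8]

Max-flow min-cut theorem verified: both equal 6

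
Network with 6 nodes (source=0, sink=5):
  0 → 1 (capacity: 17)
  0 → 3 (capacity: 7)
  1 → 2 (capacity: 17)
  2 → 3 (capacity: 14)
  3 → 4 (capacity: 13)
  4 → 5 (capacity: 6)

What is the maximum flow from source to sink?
Maximum flow = 6

Max flow: 6

Flow assignment:
  0 → 1: 6/17
  1 → 2: 6/17
  2 → 3: 6/14
  3 → 4: 6/13
  4 → 5: 6/6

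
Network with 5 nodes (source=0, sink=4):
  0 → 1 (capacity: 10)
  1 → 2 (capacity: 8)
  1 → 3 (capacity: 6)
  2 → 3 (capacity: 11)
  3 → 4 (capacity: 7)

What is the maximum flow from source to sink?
Maximum flow = 7

Max flow: 7

Flow assignment:
  0 → 1: 7/10
  1 → 2: 1/8
  1 → 3: 6/6
  2 → 3: 1/11
  3 → 4: 7/7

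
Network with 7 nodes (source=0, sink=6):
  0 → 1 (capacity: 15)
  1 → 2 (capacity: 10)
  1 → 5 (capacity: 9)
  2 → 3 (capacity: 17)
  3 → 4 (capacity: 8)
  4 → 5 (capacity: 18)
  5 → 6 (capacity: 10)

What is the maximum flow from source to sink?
Maximum flow = 10

Max flow: 10

Flow assignment:
  0 → 1: 10/15
  1 → 2: 6/10
  1 → 5: 4/9
  2 → 3: 6/17
  3 → 4: 6/8
  4 → 5: 6/18
  5 → 6: 10/10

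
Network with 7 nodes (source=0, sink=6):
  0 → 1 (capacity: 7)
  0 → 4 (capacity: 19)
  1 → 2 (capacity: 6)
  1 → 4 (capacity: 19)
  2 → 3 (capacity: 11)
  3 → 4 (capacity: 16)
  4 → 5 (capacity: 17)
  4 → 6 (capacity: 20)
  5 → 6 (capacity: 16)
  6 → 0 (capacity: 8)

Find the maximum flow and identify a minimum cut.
Max flow = 26, Min cut edges: (0,1), (0,4)

Maximum flow: 26
Minimum cut: (0,1), (0,4)
Partition: S = [0], T = [1, 2, 3, 4, 5, 6]

Max-flow min-cut theorem verified: both equal 26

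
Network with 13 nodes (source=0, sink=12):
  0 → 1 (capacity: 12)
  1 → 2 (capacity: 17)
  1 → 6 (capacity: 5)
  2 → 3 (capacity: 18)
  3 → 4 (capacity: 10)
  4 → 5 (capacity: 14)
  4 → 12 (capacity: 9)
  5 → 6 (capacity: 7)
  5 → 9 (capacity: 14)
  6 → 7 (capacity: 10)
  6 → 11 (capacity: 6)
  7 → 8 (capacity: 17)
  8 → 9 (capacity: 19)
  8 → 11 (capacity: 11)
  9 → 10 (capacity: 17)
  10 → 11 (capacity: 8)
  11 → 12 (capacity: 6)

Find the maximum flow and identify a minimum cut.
Max flow = 12, Min cut edges: (0,1)

Maximum flow: 12
Minimum cut: (0,1)
Partition: S = [0], T = [1, 2, 3, 4, 5, 6, 7, 8, 9, 10, 11, 12]

Max-flow min-cut theorem verified: both equal 12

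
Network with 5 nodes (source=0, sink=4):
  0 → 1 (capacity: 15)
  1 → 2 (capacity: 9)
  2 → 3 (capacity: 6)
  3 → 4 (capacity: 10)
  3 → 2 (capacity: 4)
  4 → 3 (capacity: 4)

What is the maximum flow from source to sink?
Maximum flow = 6

Max flow: 6

Flow assignment:
  0 → 1: 6/15
  1 → 2: 6/9
  2 → 3: 6/6
  3 → 4: 6/10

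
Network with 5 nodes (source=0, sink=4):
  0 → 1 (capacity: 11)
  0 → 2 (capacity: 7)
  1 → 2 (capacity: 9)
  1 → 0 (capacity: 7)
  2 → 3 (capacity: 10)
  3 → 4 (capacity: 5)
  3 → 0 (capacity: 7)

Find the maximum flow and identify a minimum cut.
Max flow = 5, Min cut edges: (3,4)

Maximum flow: 5
Minimum cut: (3,4)
Partition: S = [0, 1, 2, 3], T = [4]

Max-flow min-cut theorem verified: both equal 5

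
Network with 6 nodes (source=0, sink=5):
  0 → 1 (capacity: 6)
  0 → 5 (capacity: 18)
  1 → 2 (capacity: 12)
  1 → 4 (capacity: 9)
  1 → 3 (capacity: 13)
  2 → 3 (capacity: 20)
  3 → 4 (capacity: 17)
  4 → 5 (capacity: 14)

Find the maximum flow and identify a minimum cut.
Max flow = 24, Min cut edges: (0,1), (0,5)

Maximum flow: 24
Minimum cut: (0,1), (0,5)
Partition: S = [0], T = [1, 2, 3, 4, 5]

Max-flow min-cut theorem verified: both equal 24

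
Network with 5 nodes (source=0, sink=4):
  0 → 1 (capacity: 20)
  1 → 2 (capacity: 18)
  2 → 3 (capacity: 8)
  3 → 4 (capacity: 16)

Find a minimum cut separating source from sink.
Min cut value = 8, edges: (2,3)

Min cut value: 8
Partition: S = [0, 1, 2], T = [3, 4]
Cut edges: (2,3)

By max-flow min-cut theorem, max flow = min cut = 8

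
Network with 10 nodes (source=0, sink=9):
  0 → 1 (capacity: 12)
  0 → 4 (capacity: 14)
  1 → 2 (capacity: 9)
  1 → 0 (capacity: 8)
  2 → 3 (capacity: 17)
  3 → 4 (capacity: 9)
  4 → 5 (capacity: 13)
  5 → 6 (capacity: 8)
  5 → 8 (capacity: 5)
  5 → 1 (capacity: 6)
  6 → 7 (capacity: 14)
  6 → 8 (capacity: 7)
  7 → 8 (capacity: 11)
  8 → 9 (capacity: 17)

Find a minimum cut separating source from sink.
Min cut value = 13, edges: (5,6), (5,8)

Min cut value: 13
Partition: S = [0, 1, 2, 3, 4, 5], T = [6, 7, 8, 9]
Cut edges: (5,6), (5,8)

By max-flow min-cut theorem, max flow = min cut = 13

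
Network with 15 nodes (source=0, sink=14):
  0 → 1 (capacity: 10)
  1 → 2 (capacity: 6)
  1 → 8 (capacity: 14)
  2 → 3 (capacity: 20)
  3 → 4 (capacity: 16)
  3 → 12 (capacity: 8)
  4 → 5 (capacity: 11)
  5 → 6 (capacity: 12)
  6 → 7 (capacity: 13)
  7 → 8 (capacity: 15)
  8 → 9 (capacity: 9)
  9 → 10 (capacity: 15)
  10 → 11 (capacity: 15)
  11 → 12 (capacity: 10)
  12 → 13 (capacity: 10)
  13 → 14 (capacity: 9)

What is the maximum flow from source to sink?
Maximum flow = 9

Max flow: 9

Flow assignment:
  0 → 1: 9/10
  1 → 2: 5/6
  1 → 8: 4/14
  2 → 3: 5/20
  3 → 12: 5/8
  8 → 9: 4/9
  9 → 10: 4/15
  10 → 11: 4/15
  11 → 12: 4/10
  12 → 13: 9/10
  13 → 14: 9/9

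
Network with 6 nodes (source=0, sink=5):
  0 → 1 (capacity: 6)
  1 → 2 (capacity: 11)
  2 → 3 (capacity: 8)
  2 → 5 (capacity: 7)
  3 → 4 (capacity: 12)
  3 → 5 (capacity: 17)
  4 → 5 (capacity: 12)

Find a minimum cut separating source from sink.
Min cut value = 6, edges: (0,1)

Min cut value: 6
Partition: S = [0], T = [1, 2, 3, 4, 5]
Cut edges: (0,1)

By max-flow min-cut theorem, max flow = min cut = 6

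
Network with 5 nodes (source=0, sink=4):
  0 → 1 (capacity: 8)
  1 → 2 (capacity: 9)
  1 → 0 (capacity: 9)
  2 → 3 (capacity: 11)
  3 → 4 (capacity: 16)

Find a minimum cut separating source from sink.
Min cut value = 8, edges: (0,1)

Min cut value: 8
Partition: S = [0], T = [1, 2, 3, 4]
Cut edges: (0,1)

By max-flow min-cut theorem, max flow = min cut = 8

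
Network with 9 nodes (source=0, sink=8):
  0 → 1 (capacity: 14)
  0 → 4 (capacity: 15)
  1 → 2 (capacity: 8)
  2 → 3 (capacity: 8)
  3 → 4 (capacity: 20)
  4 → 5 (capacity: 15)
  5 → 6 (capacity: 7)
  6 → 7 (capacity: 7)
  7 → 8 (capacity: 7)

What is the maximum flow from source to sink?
Maximum flow = 7

Max flow: 7

Flow assignment:
  0 → 1: 7/14
  1 → 2: 7/8
  2 → 3: 7/8
  3 → 4: 7/20
  4 → 5: 7/15
  5 → 6: 7/7
  6 → 7: 7/7
  7 → 8: 7/7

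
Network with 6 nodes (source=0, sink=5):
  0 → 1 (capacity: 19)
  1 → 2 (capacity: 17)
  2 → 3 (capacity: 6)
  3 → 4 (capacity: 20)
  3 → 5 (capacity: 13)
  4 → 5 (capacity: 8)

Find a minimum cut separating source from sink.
Min cut value = 6, edges: (2,3)

Min cut value: 6
Partition: S = [0, 1, 2], T = [3, 4, 5]
Cut edges: (2,3)

By max-flow min-cut theorem, max flow = min cut = 6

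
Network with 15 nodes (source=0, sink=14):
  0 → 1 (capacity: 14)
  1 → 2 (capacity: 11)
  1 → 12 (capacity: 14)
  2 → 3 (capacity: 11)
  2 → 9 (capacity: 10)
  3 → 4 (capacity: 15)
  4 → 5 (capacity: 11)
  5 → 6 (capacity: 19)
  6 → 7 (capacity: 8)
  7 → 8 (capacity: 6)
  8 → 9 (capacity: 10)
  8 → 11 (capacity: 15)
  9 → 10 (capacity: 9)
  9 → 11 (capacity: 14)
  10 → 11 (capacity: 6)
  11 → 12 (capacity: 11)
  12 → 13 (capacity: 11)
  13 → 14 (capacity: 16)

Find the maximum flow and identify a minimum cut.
Max flow = 11, Min cut edges: (12,13)

Maximum flow: 11
Minimum cut: (12,13)
Partition: S = [0, 1, 2, 3, 4, 5, 6, 7, 8, 9, 10, 11, 12], T = [13, 14]

Max-flow min-cut theorem verified: both equal 11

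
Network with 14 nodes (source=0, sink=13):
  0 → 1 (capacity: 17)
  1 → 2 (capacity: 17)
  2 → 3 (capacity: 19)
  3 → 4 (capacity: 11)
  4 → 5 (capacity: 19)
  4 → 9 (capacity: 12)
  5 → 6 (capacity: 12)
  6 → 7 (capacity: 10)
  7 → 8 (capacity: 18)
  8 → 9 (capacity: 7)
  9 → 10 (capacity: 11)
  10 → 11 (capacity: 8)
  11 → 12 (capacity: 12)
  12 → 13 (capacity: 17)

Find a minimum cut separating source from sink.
Min cut value = 8, edges: (10,11)

Min cut value: 8
Partition: S = [0, 1, 2, 3, 4, 5, 6, 7, 8, 9, 10], T = [11, 12, 13]
Cut edges: (10,11)

By max-flow min-cut theorem, max flow = min cut = 8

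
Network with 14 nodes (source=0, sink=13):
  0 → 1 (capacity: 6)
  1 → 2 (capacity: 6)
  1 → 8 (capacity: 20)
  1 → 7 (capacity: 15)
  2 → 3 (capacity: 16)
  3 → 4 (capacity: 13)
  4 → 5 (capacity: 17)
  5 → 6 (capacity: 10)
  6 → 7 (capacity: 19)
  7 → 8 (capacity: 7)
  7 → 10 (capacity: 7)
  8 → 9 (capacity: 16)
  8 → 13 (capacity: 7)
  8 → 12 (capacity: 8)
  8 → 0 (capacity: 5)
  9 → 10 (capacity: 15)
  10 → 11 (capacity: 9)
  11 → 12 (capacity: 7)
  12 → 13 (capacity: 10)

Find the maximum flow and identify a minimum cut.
Max flow = 6, Min cut edges: (0,1)

Maximum flow: 6
Minimum cut: (0,1)
Partition: S = [0], T = [1, 2, 3, 4, 5, 6, 7, 8, 9, 10, 11, 12, 13]

Max-flow min-cut theorem verified: both equal 6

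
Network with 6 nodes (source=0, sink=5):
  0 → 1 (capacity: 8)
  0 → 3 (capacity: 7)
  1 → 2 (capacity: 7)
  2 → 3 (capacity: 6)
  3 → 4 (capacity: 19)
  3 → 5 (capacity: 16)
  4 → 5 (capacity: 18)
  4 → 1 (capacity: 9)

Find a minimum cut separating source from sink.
Min cut value = 13, edges: (0,3), (2,3)

Min cut value: 13
Partition: S = [0, 1, 2], T = [3, 4, 5]
Cut edges: (0,3), (2,3)

By max-flow min-cut theorem, max flow = min cut = 13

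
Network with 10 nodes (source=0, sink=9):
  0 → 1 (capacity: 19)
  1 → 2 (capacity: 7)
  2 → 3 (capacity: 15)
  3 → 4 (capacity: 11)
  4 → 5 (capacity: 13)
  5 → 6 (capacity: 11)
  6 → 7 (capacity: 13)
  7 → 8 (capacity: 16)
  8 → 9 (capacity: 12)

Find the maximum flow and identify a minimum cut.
Max flow = 7, Min cut edges: (1,2)

Maximum flow: 7
Minimum cut: (1,2)
Partition: S = [0, 1], T = [2, 3, 4, 5, 6, 7, 8, 9]

Max-flow min-cut theorem verified: both equal 7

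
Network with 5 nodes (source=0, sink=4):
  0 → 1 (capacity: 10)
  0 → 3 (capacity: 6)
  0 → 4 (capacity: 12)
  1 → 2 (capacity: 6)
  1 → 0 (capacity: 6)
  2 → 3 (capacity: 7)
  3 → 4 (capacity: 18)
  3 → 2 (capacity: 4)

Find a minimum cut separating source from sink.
Min cut value = 24, edges: (0,3), (0,4), (1,2)

Min cut value: 24
Partition: S = [0, 1], T = [2, 3, 4]
Cut edges: (0,3), (0,4), (1,2)

By max-flow min-cut theorem, max flow = min cut = 24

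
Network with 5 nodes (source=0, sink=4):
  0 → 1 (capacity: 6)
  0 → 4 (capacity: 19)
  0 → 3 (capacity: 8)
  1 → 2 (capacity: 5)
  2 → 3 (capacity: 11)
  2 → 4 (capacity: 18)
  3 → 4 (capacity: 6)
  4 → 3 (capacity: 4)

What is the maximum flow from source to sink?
Maximum flow = 30

Max flow: 30

Flow assignment:
  0 → 1: 5/6
  0 → 4: 19/19
  0 → 3: 6/8
  1 → 2: 5/5
  2 → 4: 5/18
  3 → 4: 6/6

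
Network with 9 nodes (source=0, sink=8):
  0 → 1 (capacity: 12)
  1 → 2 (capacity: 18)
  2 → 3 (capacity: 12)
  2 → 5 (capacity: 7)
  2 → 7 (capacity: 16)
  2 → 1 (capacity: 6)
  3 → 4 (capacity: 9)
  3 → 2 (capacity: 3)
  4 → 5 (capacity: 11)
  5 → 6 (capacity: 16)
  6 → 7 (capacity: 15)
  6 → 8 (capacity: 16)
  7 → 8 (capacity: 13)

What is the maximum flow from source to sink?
Maximum flow = 12

Max flow: 12

Flow assignment:
  0 → 1: 12/12
  1 → 2: 12/18
  2 → 7: 12/16
  7 → 8: 12/13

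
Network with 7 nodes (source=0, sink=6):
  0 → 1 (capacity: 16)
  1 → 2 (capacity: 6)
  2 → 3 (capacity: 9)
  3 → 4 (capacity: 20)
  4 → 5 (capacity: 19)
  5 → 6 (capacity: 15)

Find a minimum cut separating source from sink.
Min cut value = 6, edges: (1,2)

Min cut value: 6
Partition: S = [0, 1], T = [2, 3, 4, 5, 6]
Cut edges: (1,2)

By max-flow min-cut theorem, max flow = min cut = 6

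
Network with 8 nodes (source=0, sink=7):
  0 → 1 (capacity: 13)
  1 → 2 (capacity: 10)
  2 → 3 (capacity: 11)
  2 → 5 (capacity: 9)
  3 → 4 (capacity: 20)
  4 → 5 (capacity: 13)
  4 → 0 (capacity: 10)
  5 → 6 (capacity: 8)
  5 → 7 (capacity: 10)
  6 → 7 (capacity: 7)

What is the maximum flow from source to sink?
Maximum flow = 10

Max flow: 10

Flow assignment:
  0 → 1: 10/13
  1 → 2: 10/10
  2 → 3: 1/11
  2 → 5: 9/9
  3 → 4: 1/20
  4 → 5: 1/13
  5 → 7: 10/10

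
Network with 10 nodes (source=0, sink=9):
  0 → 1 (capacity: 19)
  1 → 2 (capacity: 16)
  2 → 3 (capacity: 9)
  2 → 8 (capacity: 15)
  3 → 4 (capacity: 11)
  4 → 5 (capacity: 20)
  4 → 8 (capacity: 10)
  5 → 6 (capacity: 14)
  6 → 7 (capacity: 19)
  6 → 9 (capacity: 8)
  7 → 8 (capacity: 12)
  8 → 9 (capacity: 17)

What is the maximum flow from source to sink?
Maximum flow = 16

Max flow: 16

Flow assignment:
  0 → 1: 16/19
  1 → 2: 16/16
  2 → 3: 1/9
  2 → 8: 15/15
  3 → 4: 1/11
  4 → 8: 1/10
  8 → 9: 16/17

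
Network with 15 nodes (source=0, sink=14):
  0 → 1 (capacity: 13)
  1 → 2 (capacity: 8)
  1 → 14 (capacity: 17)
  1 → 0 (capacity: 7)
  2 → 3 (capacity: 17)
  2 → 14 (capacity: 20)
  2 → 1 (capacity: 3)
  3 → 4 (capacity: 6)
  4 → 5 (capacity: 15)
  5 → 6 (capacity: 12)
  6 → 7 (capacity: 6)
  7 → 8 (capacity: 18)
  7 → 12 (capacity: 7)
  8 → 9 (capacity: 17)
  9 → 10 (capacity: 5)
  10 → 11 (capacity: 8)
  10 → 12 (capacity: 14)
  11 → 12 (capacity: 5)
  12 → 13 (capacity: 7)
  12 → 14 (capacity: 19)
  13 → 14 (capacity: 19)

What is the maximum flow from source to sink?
Maximum flow = 13

Max flow: 13

Flow assignment:
  0 → 1: 13/13
  1 → 14: 13/17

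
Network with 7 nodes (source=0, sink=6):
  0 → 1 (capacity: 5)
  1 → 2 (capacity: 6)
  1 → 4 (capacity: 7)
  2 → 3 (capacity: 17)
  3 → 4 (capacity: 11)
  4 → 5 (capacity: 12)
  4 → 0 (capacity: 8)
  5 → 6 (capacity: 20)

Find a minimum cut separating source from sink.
Min cut value = 5, edges: (0,1)

Min cut value: 5
Partition: S = [0], T = [1, 2, 3, 4, 5, 6]
Cut edges: (0,1)

By max-flow min-cut theorem, max flow = min cut = 5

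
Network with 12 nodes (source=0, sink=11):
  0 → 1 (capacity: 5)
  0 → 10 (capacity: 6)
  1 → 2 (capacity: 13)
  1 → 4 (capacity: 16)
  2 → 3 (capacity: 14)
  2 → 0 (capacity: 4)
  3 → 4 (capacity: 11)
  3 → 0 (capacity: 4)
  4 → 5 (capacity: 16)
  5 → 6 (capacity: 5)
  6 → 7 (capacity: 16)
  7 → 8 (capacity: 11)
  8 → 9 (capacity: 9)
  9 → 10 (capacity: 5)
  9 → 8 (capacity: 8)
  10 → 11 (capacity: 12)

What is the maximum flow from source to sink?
Maximum flow = 11

Max flow: 11

Flow assignment:
  0 → 1: 5/5
  0 → 10: 6/6
  1 → 2: 5/13
  2 → 3: 5/14
  3 → 4: 5/11
  4 → 5: 5/16
  5 → 6: 5/5
  6 → 7: 5/16
  7 → 8: 5/11
  8 → 9: 5/9
  9 → 10: 5/5
  10 → 11: 11/12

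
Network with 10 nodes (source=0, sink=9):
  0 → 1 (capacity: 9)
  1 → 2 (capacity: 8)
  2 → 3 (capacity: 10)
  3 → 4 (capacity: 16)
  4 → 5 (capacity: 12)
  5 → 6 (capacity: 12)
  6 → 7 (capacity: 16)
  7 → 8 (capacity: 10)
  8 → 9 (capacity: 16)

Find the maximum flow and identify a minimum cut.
Max flow = 8, Min cut edges: (1,2)

Maximum flow: 8
Minimum cut: (1,2)
Partition: S = [0, 1], T = [2, 3, 4, 5, 6, 7, 8, 9]

Max-flow min-cut theorem verified: both equal 8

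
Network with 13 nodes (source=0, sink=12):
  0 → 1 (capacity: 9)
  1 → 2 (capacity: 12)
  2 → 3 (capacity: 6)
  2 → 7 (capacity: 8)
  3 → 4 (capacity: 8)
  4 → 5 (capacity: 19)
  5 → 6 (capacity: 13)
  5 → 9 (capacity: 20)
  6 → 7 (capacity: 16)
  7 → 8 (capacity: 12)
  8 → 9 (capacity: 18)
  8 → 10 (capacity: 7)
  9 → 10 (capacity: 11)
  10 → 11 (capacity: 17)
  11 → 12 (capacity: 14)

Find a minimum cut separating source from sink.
Min cut value = 9, edges: (0,1)

Min cut value: 9
Partition: S = [0], T = [1, 2, 3, 4, 5, 6, 7, 8, 9, 10, 11, 12]
Cut edges: (0,1)

By max-flow min-cut theorem, max flow = min cut = 9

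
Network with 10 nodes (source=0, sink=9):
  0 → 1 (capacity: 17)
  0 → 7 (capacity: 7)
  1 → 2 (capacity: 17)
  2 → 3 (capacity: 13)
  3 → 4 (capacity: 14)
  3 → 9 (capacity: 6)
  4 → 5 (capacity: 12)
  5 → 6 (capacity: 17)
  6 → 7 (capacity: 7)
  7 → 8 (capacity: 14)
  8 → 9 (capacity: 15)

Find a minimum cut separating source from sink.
Min cut value = 20, edges: (3,9), (7,8)

Min cut value: 20
Partition: S = [0, 1, 2, 3, 4, 5, 6, 7], T = [8, 9]
Cut edges: (3,9), (7,8)

By max-flow min-cut theorem, max flow = min cut = 20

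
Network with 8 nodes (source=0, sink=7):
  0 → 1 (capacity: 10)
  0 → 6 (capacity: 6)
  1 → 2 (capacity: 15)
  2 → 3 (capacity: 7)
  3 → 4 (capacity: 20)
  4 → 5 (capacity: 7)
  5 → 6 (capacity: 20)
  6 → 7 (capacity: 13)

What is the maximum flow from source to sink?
Maximum flow = 13

Max flow: 13

Flow assignment:
  0 → 1: 7/10
  0 → 6: 6/6
  1 → 2: 7/15
  2 → 3: 7/7
  3 → 4: 7/20
  4 → 5: 7/7
  5 → 6: 7/20
  6 → 7: 13/13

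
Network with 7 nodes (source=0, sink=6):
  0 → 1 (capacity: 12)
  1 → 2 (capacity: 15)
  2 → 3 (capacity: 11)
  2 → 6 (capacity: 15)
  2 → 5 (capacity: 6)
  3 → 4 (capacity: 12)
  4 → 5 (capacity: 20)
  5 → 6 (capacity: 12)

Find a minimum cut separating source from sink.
Min cut value = 12, edges: (0,1)

Min cut value: 12
Partition: S = [0], T = [1, 2, 3, 4, 5, 6]
Cut edges: (0,1)

By max-flow min-cut theorem, max flow = min cut = 12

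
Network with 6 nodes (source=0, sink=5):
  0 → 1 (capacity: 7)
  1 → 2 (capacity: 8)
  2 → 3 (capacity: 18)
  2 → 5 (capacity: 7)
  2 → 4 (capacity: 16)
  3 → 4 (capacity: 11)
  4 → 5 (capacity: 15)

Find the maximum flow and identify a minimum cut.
Max flow = 7, Min cut edges: (0,1)

Maximum flow: 7
Minimum cut: (0,1)
Partition: S = [0], T = [1, 2, 3, 4, 5]

Max-flow min-cut theorem verified: both equal 7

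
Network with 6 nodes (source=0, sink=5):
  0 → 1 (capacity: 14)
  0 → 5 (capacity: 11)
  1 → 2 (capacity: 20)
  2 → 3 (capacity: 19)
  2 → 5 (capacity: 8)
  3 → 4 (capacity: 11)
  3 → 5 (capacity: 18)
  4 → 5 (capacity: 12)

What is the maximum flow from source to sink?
Maximum flow = 25

Max flow: 25

Flow assignment:
  0 → 1: 14/14
  0 → 5: 11/11
  1 → 2: 14/20
  2 → 3: 6/19
  2 → 5: 8/8
  3 → 5: 6/18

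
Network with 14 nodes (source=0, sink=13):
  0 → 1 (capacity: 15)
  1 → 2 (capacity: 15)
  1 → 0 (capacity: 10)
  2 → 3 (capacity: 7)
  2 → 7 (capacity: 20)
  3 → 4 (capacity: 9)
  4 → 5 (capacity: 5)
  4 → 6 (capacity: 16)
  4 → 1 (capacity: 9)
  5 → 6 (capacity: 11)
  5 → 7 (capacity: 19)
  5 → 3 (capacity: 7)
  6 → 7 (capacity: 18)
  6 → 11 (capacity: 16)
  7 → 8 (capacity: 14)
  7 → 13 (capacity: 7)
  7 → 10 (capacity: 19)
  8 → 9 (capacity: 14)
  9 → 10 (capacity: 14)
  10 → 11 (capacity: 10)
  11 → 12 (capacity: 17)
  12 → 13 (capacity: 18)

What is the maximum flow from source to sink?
Maximum flow = 15

Max flow: 15

Flow assignment:
  0 → 1: 15/15
  1 → 2: 15/15
  2 → 7: 15/20
  7 → 13: 7/7
  7 → 10: 8/19
  10 → 11: 8/10
  11 → 12: 8/17
  12 → 13: 8/18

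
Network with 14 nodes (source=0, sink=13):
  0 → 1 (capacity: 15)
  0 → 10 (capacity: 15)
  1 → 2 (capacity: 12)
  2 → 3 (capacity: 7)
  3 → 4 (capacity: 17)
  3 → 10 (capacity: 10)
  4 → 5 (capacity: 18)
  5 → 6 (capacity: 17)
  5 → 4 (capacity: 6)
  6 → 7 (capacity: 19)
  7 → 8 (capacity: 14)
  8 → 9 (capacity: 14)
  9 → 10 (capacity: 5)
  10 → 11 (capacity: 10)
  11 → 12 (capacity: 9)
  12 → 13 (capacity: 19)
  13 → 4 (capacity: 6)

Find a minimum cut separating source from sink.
Min cut value = 9, edges: (11,12)

Min cut value: 9
Partition: S = [0, 1, 2, 3, 4, 5, 6, 7, 8, 9, 10, 11], T = [12, 13]
Cut edges: (11,12)

By max-flow min-cut theorem, max flow = min cut = 9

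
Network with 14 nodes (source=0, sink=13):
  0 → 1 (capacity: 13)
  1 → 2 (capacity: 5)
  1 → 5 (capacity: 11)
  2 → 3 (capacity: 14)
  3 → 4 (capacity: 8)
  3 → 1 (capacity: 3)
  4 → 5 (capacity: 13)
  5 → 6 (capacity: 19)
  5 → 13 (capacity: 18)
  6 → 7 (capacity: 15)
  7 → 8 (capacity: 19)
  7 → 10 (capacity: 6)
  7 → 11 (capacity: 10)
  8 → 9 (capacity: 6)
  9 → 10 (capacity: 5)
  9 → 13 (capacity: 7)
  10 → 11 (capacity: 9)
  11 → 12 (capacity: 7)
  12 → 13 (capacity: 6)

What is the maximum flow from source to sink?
Maximum flow = 13

Max flow: 13

Flow assignment:
  0 → 1: 13/13
  1 → 2: 2/5
  1 → 5: 11/11
  2 → 3: 2/14
  3 → 4: 2/8
  4 → 5: 2/13
  5 → 13: 13/18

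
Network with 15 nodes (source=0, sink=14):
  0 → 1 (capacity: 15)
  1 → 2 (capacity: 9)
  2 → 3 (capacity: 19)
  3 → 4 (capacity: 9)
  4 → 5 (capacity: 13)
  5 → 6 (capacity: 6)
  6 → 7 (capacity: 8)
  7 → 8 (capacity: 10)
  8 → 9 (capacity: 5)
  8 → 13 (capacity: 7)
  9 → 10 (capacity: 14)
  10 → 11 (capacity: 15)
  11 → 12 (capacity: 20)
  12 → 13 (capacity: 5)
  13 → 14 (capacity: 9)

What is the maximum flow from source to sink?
Maximum flow = 6

Max flow: 6

Flow assignment:
  0 → 1: 6/15
  1 → 2: 6/9
  2 → 3: 6/19
  3 → 4: 6/9
  4 → 5: 6/13
  5 → 6: 6/6
  6 → 7: 6/8
  7 → 8: 6/10
  8 → 13: 6/7
  13 → 14: 6/9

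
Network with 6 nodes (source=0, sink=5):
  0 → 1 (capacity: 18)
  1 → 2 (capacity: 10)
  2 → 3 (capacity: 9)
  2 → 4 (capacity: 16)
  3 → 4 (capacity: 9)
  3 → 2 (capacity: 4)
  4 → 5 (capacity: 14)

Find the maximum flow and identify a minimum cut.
Max flow = 10, Min cut edges: (1,2)

Maximum flow: 10
Minimum cut: (1,2)
Partition: S = [0, 1], T = [2, 3, 4, 5]

Max-flow min-cut theorem verified: both equal 10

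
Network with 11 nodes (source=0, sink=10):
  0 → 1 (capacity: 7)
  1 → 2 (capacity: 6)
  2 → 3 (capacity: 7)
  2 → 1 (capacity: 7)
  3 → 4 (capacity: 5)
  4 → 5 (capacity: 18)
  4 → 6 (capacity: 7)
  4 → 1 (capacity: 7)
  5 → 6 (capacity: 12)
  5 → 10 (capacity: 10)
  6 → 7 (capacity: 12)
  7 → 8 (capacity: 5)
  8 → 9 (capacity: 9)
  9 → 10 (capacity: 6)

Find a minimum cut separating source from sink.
Min cut value = 5, edges: (3,4)

Min cut value: 5
Partition: S = [0, 1, 2, 3], T = [4, 5, 6, 7, 8, 9, 10]
Cut edges: (3,4)

By max-flow min-cut theorem, max flow = min cut = 5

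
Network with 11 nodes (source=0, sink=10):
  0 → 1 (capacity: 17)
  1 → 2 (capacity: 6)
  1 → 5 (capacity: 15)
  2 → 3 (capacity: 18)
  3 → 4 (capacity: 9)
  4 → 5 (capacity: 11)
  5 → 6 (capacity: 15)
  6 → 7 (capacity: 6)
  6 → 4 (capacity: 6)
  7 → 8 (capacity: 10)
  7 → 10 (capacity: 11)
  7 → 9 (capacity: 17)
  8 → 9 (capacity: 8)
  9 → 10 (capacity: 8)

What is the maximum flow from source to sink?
Maximum flow = 6

Max flow: 6

Flow assignment:
  0 → 1: 6/17
  1 → 2: 2/6
  1 → 5: 4/15
  2 → 3: 2/18
  3 → 4: 2/9
  4 → 5: 2/11
  5 → 6: 6/15
  6 → 7: 6/6
  7 → 10: 6/11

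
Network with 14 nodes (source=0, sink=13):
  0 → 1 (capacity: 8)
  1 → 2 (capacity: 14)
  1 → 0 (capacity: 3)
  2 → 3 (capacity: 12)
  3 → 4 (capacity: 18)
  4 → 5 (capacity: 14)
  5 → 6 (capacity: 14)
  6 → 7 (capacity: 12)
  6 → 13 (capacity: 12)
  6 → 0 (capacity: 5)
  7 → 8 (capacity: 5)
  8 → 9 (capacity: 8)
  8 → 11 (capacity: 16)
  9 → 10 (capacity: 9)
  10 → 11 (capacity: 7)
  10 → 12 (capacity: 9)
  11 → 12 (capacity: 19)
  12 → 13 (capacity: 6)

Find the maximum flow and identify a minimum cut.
Max flow = 8, Min cut edges: (0,1)

Maximum flow: 8
Minimum cut: (0,1)
Partition: S = [0], T = [1, 2, 3, 4, 5, 6, 7, 8, 9, 10, 11, 12, 13]

Max-flow min-cut theorem verified: both equal 8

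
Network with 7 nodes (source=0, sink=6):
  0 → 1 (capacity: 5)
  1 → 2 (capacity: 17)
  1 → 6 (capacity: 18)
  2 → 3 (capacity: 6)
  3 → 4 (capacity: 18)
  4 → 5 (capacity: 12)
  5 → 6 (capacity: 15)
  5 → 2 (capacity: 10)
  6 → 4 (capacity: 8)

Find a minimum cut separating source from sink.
Min cut value = 5, edges: (0,1)

Min cut value: 5
Partition: S = [0], T = [1, 2, 3, 4, 5, 6]
Cut edges: (0,1)

By max-flow min-cut theorem, max flow = min cut = 5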